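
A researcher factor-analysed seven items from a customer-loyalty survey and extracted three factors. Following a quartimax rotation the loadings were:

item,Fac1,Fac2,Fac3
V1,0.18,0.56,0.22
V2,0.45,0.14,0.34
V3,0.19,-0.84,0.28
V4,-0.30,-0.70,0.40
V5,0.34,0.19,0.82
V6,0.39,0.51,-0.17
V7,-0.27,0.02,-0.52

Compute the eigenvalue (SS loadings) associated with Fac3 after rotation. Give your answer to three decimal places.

SS loadings for Fac3 = 0.22² + 0.34² + 0.28² + 0.40² + 0.82² + (-0.17)² + (-0.52)² = 0.0484 + 0.1156 + 0.0784 + 0.1600 + 0.6724 + 0.0289 + 0.2704 = 1.3741

1.374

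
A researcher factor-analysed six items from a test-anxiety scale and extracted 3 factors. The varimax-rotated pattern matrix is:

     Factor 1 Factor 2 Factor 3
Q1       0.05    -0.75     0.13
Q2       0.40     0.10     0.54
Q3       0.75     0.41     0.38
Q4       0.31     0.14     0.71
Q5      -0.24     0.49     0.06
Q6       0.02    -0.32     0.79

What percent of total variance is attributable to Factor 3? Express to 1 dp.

26.4%

SS loadings for Factor 3 = 0.13² + 0.54² + 0.38² + 0.71² + 0.06² + 0.79² = 1.5847
With 6 standardized items, total variance = 6. Proportion = 1.5847/6 = 0.2641 → 26.41%.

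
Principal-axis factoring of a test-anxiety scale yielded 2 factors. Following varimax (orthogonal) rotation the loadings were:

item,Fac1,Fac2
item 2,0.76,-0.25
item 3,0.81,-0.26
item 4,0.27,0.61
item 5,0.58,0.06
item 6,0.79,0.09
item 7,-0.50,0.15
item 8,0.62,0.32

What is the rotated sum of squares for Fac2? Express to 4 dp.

SS loadings for Fac2 = (-0.25)² + (-0.26)² + 0.61² + 0.06² + 0.09² + 0.15² + 0.32² = 0.0625 + 0.0676 + 0.3721 + 0.0036 + 0.0081 + 0.0225 + 0.1024 = 0.6388

0.6388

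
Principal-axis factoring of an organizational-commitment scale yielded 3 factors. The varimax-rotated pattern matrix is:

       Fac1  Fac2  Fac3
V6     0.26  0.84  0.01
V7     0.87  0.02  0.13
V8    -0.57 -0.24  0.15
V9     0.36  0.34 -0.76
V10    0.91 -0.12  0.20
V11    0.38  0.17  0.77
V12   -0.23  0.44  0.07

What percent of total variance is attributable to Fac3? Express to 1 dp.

17.9%

SS loadings for Fac3 = 0.01² + 0.13² + 0.15² + (-0.76)² + 0.20² + 0.77² + 0.07² = 1.2549
With 7 standardized items, total variance = 7. Proportion = 1.2549/7 = 0.1793 → 17.93%.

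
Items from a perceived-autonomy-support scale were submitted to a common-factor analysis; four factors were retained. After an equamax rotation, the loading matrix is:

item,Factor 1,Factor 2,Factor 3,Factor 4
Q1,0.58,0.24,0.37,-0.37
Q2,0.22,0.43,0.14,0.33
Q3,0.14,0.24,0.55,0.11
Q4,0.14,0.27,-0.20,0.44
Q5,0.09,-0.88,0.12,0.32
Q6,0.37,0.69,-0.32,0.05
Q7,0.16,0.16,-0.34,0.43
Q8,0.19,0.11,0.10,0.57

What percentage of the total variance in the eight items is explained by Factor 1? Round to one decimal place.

7.9%

SS loadings for Factor 1 = 0.58² + 0.22² + 0.14² + 0.14² + 0.09² + 0.37² + 0.16² + 0.19² = 0.6307
With 8 standardized items, total variance = 8. Proportion = 0.6307/8 = 0.0788 → 7.88%.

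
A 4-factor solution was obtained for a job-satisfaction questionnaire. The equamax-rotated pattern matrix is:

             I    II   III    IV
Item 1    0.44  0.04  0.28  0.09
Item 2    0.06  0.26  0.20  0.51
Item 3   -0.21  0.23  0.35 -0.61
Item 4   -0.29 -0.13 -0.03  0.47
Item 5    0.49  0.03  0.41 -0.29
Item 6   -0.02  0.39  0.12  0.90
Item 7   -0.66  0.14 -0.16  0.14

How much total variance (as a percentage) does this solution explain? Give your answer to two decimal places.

Communalities: 0.2817, 0.3713, 0.5916, 0.3228, 0.4932, 0.9769, 0.5004; Σh² = 3.5379.
Total variance with 7 standardized items is 7, so the solution explains 3.5379/7 = 0.5054 = 50.54%.

50.54%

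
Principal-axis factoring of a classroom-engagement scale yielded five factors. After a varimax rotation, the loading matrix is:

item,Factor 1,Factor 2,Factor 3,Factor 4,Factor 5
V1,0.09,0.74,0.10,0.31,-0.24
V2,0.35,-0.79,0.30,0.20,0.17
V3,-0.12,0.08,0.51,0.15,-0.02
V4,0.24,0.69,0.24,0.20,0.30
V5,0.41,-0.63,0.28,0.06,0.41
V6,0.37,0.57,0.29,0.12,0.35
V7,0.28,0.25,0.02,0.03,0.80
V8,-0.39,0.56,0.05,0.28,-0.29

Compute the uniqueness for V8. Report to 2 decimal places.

h² = (-0.39)² + 0.56² + 0.05² + 0.28² + (-0.29)² = 0.1521 + 0.3136 + 0.0025 + 0.0784 + 0.0841 = 0.6307
Uniqueness u² = 1 − h² = 1 − 0.6307 = 0.3693

0.37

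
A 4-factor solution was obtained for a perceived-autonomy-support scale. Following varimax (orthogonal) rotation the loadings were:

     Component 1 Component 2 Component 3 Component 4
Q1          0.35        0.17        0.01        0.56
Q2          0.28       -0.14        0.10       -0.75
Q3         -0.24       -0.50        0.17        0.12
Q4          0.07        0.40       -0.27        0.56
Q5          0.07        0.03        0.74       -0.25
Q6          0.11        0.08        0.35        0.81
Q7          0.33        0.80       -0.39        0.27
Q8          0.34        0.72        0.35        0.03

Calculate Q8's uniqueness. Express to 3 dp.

0.243

h² = 0.34² + 0.72² + 0.35² + 0.03² = 0.1156 + 0.5184 + 0.1225 + 0.0009 = 0.7574
Uniqueness u² = 1 − h² = 1 − 0.7574 = 0.2426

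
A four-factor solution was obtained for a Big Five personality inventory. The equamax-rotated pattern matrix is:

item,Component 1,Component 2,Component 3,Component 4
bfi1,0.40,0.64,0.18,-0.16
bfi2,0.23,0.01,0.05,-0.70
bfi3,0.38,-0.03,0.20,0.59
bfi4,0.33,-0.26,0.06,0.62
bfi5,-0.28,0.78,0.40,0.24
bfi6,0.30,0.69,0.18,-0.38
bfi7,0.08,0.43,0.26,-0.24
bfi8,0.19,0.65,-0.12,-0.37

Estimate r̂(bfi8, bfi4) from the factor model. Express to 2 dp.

-0.34

r̂ = Σ λ_i·λ_j across factors = (0.19)(0.33) + (0.65)(-0.26) + (-0.12)(0.06) + (-0.37)(0.62)
  = +0.0627 -0.1690 -0.0072 -0.2294 = -0.3429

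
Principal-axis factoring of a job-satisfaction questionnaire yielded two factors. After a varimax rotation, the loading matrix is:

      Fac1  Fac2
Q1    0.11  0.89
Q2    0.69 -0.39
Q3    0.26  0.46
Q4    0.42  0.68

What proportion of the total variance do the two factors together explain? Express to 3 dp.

SS loadings by factor: 0.7322, 1.6182; total = 2.3504.
Total variance with 4 standardized items is 4, so the solution explains 2.3504/4 = 0.5876.

0.588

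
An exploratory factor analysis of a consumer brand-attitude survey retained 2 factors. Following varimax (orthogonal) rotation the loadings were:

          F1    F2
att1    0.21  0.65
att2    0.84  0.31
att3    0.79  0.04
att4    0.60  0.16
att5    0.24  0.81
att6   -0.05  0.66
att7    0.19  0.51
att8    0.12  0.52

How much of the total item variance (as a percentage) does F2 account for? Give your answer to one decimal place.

27.1%

SS loadings for F2 = 0.65² + 0.31² + 0.04² + 0.16² + 0.81² + 0.66² + 0.51² + 0.52² = 2.1680
With 8 standardized items, total variance = 8. Proportion = 2.1680/8 = 0.2710 → 27.10%.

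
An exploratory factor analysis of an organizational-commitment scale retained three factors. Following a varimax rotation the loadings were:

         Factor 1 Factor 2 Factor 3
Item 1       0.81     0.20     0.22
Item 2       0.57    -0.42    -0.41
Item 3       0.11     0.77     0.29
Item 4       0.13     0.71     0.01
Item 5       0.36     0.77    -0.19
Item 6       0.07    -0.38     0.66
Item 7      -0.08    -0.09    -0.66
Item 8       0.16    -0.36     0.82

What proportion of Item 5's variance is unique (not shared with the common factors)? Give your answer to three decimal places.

h² = 0.36² + 0.77² + (-0.19)² = 0.1296 + 0.5929 + 0.0361 = 0.7586
Uniqueness u² = 1 − h² = 1 − 0.7586 = 0.2414

0.241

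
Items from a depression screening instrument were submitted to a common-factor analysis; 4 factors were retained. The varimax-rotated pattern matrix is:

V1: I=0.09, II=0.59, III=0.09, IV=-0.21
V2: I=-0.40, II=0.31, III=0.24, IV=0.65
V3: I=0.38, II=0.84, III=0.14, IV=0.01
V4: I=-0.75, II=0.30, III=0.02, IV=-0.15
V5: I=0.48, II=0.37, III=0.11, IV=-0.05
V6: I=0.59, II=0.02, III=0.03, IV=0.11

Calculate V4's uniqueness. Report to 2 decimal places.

h² = (-0.75)² + 0.30² + 0.02² + (-0.15)² = 0.5625 + 0.0900 + 0.0004 + 0.0225 = 0.6754
Uniqueness u² = 1 − h² = 1 − 0.6754 = 0.3246

0.32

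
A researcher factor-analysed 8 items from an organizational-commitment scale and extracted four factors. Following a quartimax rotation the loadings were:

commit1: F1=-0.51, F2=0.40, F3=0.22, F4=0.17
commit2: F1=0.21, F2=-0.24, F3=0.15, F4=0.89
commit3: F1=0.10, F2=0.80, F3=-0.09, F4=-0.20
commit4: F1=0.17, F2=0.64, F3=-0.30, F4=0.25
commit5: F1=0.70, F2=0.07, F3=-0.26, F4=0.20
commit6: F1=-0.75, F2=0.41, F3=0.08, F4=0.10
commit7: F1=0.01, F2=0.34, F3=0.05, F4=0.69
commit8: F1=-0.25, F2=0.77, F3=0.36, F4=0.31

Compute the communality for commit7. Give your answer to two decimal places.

0.59

h² = 0.01² + 0.34² + 0.05² + 0.69² = 0.0001 + 0.1156 + 0.0025 + 0.4761 = 0.5943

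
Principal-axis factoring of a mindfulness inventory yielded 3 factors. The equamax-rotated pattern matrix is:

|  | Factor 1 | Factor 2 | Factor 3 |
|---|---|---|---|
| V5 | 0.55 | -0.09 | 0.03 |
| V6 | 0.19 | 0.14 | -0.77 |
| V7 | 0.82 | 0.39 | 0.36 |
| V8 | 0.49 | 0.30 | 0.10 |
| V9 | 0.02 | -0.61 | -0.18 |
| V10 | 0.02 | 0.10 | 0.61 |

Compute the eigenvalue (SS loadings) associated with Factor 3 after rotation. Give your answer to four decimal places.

1.1379

SS loadings for Factor 3 = 0.03² + (-0.77)² + 0.36² + 0.10² + (-0.18)² + 0.61² = 0.0009 + 0.5929 + 0.1296 + 0.0100 + 0.0324 + 0.3721 = 1.1379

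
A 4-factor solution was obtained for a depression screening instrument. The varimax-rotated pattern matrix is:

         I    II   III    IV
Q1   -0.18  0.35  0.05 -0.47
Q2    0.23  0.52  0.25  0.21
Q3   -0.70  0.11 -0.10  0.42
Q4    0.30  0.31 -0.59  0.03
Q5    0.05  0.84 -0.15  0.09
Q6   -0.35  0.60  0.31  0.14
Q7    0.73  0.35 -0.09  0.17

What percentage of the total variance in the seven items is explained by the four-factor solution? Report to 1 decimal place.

58.0%

Communalities: 0.3783, 0.4299, 0.6885, 0.5351, 0.7387, 0.5982, 0.6924; Σh² = 4.0611.
Total variance with 7 standardized items is 7, so the solution explains 4.0611/7 = 0.5802 = 58.02%.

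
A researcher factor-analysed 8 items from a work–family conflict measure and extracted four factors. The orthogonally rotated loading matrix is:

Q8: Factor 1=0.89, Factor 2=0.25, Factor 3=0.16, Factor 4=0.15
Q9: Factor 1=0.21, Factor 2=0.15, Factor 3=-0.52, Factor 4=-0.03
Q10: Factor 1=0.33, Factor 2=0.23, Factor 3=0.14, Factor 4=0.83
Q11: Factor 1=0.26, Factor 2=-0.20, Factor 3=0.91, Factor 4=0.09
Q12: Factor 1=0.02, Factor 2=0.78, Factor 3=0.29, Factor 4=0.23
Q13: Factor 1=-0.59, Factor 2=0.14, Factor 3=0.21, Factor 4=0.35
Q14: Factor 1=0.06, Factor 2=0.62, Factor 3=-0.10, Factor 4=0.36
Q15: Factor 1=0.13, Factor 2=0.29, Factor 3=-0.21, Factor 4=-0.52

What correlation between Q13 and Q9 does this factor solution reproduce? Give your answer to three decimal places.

-0.223

r̂ = Σ λ_i·λ_j across factors = (-0.59)(0.21) + (0.14)(0.15) + (0.21)(-0.52) + (0.35)(-0.03)
  = -0.1239 +0.0210 -0.1092 -0.0105 = -0.2226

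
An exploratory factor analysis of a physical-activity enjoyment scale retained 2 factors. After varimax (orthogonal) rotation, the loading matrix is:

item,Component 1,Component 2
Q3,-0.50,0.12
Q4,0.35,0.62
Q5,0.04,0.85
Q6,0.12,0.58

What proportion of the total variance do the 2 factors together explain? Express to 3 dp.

0.462

Communalities: 0.2644, 0.5069, 0.7241, 0.3508; Σh² = 1.8462.
Total variance with 4 standardized items is 4, so the solution explains 1.8462/4 = 0.4616.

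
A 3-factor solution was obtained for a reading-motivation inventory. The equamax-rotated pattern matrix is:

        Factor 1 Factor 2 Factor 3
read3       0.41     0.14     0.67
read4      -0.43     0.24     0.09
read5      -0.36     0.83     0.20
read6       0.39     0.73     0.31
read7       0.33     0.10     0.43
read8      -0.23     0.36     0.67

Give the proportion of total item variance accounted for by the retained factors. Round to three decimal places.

Communalities: 0.6366, 0.2506, 0.8585, 0.7811, 0.3038, 0.6314; Σh² = 3.4620.
Total variance with 6 standardized items is 6, so the solution explains 3.4620/6 = 0.5770.

0.577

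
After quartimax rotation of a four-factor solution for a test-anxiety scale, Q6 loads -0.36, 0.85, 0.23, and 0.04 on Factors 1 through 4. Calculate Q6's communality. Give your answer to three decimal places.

0.907

h² = (-0.36)² + 0.85² + 0.23² + 0.04² = 0.1296 + 0.7225 + 0.0529 + 0.0016 = 0.9066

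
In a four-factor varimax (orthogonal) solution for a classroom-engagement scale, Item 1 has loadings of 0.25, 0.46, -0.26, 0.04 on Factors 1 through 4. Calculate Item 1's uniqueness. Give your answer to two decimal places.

0.66

h² = 0.25² + 0.46² + (-0.26)² + 0.04² = 0.0625 + 0.2116 + 0.0676 + 0.0016 = 0.3433
Uniqueness u² = 1 − h² = 1 − 0.3433 = 0.6567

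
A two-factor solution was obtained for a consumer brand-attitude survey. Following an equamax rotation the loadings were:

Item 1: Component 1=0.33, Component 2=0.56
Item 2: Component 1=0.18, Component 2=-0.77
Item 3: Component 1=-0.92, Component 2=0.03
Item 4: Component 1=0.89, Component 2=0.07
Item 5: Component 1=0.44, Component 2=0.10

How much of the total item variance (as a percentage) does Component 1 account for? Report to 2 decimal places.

SS loadings for Component 1 = 0.33² + 0.18² + (-0.92)² + 0.89² + 0.44² = 1.9734
With 5 standardized items, total variance = 5. Proportion = 1.9734/5 = 0.3947 → 39.47%.

39.47%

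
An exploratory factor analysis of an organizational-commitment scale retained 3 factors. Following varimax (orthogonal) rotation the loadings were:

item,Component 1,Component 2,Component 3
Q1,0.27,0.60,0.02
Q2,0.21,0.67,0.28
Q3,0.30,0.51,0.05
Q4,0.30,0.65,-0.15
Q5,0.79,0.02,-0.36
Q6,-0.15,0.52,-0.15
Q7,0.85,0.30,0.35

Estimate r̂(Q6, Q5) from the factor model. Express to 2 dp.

r̂ = Σ λ_i·λ_j across factors = (-0.15)(0.79) + (0.52)(0.02) + (-0.15)(-0.36)
  = -0.1185 +0.0104 +0.0540 = -0.0541

-0.05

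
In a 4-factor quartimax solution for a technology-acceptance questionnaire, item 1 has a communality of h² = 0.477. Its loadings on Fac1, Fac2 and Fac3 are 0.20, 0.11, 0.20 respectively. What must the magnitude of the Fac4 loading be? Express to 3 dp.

0.620

Under orthogonal rotation h² = Σλ², so λ_Fac4² = h² − (0.0921) = 0.477 − 0.0921 = 0.3849.
|λ| = √0.3849 = 0.6204.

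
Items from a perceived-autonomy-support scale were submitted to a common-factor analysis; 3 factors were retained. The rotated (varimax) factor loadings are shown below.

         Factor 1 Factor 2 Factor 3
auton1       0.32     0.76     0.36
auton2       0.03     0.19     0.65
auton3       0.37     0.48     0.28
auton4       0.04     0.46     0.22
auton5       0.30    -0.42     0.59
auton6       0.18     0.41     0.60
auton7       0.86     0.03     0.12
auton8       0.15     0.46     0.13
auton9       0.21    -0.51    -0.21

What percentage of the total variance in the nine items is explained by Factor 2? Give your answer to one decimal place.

20.8%

SS loadings for Factor 2 = 0.76² + 0.19² + 0.48² + 0.46² + (-0.42)² + 0.41² + 0.03² + 0.46² + (-0.51)² = 1.8728
With 9 standardized items, total variance = 9. Proportion = 1.8728/9 = 0.2081 → 20.81%.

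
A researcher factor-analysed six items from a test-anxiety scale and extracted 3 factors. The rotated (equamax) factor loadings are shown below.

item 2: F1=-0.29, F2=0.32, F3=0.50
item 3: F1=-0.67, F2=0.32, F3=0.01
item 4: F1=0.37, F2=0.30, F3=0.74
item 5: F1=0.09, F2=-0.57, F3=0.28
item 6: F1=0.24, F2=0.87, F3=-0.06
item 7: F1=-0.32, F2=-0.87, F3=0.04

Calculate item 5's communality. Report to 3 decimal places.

h² = 0.09² + (-0.57)² + 0.28² = 0.0081 + 0.3249 + 0.0784 = 0.4114

0.411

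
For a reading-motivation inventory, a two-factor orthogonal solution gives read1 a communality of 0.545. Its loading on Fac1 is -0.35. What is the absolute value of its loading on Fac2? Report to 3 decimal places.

0.650

Under orthogonal rotation h² = Σλ², so λ_Fac2² = h² − (0.1225) = 0.545 − 0.1225 = 0.4225.
|λ| = √0.4225 = 0.6500.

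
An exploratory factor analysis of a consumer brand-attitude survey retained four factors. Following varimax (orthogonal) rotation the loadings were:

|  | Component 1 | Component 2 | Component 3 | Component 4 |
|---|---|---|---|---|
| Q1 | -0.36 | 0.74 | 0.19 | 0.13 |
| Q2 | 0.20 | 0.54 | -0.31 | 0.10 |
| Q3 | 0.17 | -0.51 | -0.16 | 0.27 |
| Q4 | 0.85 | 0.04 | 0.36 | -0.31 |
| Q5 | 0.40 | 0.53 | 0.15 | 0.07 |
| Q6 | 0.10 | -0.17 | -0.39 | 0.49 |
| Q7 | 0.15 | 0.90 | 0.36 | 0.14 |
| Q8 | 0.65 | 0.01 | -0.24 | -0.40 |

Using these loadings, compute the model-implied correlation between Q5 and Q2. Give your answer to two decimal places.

r̂ = Σ λ_i·λ_j across factors = (0.40)(0.20) + (0.53)(0.54) + (0.15)(-0.31) + (0.07)(0.10)
  = +0.0800 +0.2862 -0.0465 +0.0070 = 0.3267

0.33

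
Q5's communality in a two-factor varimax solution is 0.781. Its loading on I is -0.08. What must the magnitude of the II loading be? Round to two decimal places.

Under orthogonal rotation h² = Σλ², so λ_II² = h² − (0.0064) = 0.781 − 0.0064 = 0.7746.
|λ| = √0.7746 = 0.8801.

0.88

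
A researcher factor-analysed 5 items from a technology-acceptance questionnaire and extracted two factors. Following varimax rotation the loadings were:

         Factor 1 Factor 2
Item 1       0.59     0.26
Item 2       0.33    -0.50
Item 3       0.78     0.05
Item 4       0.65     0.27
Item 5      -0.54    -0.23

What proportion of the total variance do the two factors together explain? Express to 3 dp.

SS loadings by factor: 1.7795, 0.4459; total = 2.2254.
Total variance with 5 standardized items is 5, so the solution explains 2.2254/5 = 0.4451.

0.445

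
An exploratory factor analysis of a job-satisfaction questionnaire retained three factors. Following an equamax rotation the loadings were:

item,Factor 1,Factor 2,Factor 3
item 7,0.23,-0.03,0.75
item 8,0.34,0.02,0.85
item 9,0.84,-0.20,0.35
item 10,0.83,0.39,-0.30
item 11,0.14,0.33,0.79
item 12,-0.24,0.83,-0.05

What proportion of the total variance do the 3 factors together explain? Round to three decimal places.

0.793

Communalities: 0.6163, 0.8385, 0.8681, 0.9310, 0.7526, 0.7490; Σh² = 4.7555.
Total variance with 6 standardized items is 6, so the solution explains 4.7555/6 = 0.7926.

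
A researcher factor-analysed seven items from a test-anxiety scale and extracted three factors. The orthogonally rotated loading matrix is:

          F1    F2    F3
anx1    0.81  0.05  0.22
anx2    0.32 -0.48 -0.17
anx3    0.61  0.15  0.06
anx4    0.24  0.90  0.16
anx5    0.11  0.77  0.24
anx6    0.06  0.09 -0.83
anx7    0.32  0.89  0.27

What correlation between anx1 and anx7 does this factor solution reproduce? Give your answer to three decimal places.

0.363

r̂ = Σ λ_i·λ_j across factors = (0.81)(0.32) + (0.05)(0.89) + (0.22)(0.27)
  = +0.2592 +0.0445 +0.0594 = 0.3631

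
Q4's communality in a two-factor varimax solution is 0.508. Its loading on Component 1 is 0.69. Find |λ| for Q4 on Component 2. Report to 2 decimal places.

Under orthogonal rotation h² = Σλ², so λ_Component 2² = h² − (0.4761) = 0.508 − 0.4761 = 0.0319.
|λ| = √0.0319 = 0.1786.

0.18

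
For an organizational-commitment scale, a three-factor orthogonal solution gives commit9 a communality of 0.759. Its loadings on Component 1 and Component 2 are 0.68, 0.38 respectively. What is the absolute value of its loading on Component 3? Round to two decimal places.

Under orthogonal rotation h² = Σλ², so λ_Component 3² = h² − (0.6068) = 0.759 − 0.6068 = 0.1522.
|λ| = √0.1522 = 0.3901.

0.39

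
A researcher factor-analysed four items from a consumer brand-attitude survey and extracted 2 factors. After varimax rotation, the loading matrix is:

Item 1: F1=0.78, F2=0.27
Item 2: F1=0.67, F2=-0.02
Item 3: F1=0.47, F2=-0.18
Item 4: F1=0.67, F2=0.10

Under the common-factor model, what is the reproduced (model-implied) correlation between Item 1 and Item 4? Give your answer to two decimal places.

0.55

r̂ = Σ λ_i·λ_j across factors = (0.78)(0.67) + (0.27)(0.10)
  = +0.5226 +0.0270 = 0.5496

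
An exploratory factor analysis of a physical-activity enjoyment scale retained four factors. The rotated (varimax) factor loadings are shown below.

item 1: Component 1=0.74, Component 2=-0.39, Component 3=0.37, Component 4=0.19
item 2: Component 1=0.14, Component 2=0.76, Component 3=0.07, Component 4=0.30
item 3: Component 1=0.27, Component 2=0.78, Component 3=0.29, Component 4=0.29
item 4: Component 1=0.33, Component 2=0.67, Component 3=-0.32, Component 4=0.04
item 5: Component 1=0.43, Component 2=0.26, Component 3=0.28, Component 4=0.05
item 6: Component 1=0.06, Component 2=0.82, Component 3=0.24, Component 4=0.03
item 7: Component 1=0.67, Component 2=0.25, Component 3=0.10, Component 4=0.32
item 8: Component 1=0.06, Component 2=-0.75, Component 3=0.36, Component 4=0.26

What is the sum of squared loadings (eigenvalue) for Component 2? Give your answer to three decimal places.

SS loadings for Component 2 = (-0.39)² + 0.76² + 0.78² + 0.67² + 0.26² + 0.82² + 0.25² + (-0.75)² = 0.1521 + 0.5776 + 0.6084 + 0.4489 + 0.0676 + 0.6724 + 0.0625 + 0.5625 = 3.1520

3.152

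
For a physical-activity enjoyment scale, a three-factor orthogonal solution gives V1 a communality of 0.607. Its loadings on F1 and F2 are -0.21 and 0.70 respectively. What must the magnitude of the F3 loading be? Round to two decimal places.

0.27

Under orthogonal rotation h² = Σλ², so λ_F3² = h² − (0.5341) = 0.607 − 0.5341 = 0.0729.
|λ| = √0.0729 = 0.2700.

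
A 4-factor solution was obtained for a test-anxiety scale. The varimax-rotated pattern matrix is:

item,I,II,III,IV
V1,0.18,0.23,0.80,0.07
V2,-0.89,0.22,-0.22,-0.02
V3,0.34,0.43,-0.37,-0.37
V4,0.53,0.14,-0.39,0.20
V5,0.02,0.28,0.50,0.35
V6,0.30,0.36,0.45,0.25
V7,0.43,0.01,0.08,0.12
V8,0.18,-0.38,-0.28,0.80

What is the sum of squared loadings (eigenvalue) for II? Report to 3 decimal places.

0.658

SS loadings for II = 0.23² + 0.22² + 0.43² + 0.14² + 0.28² + 0.36² + 0.01² + (-0.38)² = 0.0529 + 0.0484 + 0.1849 + 0.0196 + 0.0784 + 0.1296 + 0.0001 + 0.1444 = 0.6583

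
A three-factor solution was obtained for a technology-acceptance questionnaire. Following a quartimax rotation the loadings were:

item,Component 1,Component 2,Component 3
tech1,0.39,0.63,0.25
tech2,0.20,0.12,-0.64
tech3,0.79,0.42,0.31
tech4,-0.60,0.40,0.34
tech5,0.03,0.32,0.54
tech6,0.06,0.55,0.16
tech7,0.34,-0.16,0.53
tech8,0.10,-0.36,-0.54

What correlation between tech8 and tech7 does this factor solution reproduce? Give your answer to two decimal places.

-0.19

r̂ = Σ λ_i·λ_j across factors = (0.10)(0.34) + (-0.36)(-0.16) + (-0.54)(0.53)
  = +0.0340 +0.0576 -0.2862 = -0.1946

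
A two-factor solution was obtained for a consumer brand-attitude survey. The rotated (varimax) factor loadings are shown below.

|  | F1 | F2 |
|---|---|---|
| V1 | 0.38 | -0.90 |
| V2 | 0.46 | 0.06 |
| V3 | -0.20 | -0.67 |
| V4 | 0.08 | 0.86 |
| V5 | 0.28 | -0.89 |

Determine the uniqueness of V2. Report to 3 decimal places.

0.785

h² = 0.46² + 0.06² = 0.2116 + 0.0036 = 0.2152
Uniqueness u² = 1 − h² = 1 − 0.2152 = 0.7848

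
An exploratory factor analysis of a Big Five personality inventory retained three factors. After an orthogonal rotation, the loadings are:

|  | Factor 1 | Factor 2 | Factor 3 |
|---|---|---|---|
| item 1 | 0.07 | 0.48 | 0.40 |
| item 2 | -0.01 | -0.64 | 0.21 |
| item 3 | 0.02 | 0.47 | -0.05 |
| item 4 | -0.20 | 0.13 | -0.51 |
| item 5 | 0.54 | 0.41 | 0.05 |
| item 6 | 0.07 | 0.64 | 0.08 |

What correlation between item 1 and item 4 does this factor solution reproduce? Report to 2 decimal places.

-0.16

r̂ = Σ λ_i·λ_j across factors = (0.07)(-0.20) + (0.48)(0.13) + (0.40)(-0.51)
  = -0.0140 +0.0624 -0.2040 = -0.1556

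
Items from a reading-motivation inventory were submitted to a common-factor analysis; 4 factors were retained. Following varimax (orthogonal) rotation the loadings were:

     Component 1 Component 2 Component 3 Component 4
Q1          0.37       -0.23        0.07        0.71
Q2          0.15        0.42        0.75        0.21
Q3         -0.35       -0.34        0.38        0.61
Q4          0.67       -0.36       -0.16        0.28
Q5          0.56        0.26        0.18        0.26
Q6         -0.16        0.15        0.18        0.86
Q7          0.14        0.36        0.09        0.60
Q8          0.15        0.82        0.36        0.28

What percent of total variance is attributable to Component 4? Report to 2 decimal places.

28.05%

SS loadings for Component 4 = 0.71² + 0.21² + 0.61² + 0.28² + 0.26² + 0.86² + 0.60² + 0.28² = 2.2443
With 8 standardized items, total variance = 8. Proportion = 2.2443/8 = 0.2805 → 28.05%.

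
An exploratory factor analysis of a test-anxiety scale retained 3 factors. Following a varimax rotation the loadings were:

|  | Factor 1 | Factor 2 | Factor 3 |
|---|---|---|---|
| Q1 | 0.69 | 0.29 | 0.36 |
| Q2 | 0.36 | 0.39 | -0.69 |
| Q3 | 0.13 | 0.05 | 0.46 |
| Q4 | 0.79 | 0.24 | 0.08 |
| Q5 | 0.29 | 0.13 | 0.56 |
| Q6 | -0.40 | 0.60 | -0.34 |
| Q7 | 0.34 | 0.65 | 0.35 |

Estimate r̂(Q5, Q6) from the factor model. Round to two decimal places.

-0.23

r̂ = Σ λ_i·λ_j across factors = (0.29)(-0.40) + (0.13)(0.60) + (0.56)(-0.34)
  = -0.1160 +0.0780 -0.1904 = -0.2284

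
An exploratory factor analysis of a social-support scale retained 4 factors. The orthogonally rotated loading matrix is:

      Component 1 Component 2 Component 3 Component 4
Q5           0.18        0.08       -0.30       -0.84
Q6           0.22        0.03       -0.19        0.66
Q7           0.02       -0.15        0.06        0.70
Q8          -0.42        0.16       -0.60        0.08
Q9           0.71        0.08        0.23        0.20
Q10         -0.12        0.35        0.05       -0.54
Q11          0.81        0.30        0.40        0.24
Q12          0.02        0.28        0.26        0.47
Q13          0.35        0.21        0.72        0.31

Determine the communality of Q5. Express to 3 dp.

0.834

h² = 0.18² + 0.08² + (-0.30)² + (-0.84)² = 0.0324 + 0.0064 + 0.0900 + 0.7056 = 0.8344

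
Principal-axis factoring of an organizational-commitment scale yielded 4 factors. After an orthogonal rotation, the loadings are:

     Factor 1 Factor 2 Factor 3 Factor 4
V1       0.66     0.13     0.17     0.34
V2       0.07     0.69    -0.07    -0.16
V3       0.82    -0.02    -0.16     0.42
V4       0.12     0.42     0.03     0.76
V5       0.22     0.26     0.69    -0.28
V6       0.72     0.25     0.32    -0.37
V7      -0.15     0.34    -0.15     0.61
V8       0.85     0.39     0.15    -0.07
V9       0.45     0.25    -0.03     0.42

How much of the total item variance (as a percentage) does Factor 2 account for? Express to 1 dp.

12.6%

SS loadings for Factor 2 = 0.13² + 0.69² + (-0.02)² + 0.42² + 0.26² + 0.25² + 0.34² + 0.39² + 0.25² = 1.1301
With 9 standardized items, total variance = 9. Proportion = 1.1301/9 = 0.1256 → 12.56%.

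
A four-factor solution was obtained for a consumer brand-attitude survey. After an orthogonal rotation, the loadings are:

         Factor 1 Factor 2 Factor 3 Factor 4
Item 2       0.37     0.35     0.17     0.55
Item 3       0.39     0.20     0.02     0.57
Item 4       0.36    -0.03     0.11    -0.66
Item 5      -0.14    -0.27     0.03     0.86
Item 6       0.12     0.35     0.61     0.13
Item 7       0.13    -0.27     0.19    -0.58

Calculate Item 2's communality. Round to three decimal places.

h² = 0.37² + 0.35² + 0.17² + 0.55² = 0.1369 + 0.1225 + 0.0289 + 0.3025 = 0.5908

0.591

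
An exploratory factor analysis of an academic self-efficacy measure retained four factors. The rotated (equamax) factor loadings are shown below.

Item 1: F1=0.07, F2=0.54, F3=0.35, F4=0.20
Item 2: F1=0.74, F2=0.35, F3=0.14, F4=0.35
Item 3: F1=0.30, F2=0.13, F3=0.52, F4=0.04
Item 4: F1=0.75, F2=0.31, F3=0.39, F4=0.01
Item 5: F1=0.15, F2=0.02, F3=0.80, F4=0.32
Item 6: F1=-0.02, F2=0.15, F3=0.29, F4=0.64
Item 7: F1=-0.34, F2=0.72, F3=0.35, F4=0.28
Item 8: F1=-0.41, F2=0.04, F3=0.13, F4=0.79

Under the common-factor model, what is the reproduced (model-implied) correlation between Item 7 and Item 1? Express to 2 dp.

r̂ = Σ λ_i·λ_j across factors = (-0.34)(0.07) + (0.72)(0.54) + (0.35)(0.35) + (0.28)(0.20)
  = -0.0238 +0.3888 +0.1225 +0.0560 = 0.5435

0.54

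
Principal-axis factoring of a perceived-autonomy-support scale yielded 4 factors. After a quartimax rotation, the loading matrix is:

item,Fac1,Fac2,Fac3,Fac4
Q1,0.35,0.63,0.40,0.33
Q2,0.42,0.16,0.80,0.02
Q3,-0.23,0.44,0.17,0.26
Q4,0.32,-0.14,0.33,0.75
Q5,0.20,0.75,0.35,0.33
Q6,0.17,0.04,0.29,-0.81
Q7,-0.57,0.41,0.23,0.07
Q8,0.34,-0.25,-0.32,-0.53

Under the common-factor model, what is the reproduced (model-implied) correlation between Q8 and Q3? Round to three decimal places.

-0.380

r̂ = Σ λ_i·λ_j across factors = (0.34)(-0.23) + (-0.25)(0.44) + (-0.32)(0.17) + (-0.53)(0.26)
  = -0.0782 -0.1100 -0.0544 -0.1378 = -0.3804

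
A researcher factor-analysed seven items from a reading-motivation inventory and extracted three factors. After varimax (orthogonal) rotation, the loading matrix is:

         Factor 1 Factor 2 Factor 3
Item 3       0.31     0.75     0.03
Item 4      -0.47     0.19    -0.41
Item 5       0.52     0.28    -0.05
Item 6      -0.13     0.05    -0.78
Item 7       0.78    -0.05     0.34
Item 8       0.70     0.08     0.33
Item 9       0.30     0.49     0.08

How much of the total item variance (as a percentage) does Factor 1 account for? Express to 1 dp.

SS loadings for Factor 1 = 0.31² + (-0.47)² + 0.52² + (-0.13)² + 0.78² + 0.70² + 0.30² = 1.7927
With 7 standardized items, total variance = 7. Proportion = 1.7927/7 = 0.2561 → 25.61%.

25.6%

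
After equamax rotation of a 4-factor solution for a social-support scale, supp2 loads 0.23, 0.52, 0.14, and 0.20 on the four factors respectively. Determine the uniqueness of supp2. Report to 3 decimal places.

0.617

h² = 0.23² + 0.52² + 0.14² + 0.20² = 0.0529 + 0.2704 + 0.0196 + 0.0400 = 0.3829
Uniqueness u² = 1 − h² = 1 − 0.3829 = 0.6171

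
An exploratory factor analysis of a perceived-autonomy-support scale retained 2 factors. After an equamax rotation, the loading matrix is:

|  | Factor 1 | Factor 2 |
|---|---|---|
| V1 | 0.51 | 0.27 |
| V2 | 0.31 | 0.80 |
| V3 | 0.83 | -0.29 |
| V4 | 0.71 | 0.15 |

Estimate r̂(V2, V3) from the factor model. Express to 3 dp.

0.025

r̂ = Σ λ_i·λ_j across factors = (0.31)(0.83) + (0.80)(-0.29)
  = +0.2573 -0.2320 = 0.0253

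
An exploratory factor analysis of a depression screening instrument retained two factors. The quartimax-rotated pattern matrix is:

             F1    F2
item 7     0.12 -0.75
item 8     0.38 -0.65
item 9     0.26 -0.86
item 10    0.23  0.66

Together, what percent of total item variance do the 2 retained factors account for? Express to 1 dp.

SS loadings by factor: 0.2793, 2.1602; total = 2.4395.
Total variance with 4 standardized items is 4, so the solution explains 2.4395/4 = 0.6099 = 60.99%.

61.0%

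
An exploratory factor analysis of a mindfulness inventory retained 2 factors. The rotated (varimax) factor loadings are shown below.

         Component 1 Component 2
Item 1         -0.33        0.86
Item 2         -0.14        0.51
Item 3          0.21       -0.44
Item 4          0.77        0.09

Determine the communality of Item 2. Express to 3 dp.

h² = (-0.14)² + 0.51² = 0.0196 + 0.2601 = 0.2797

0.280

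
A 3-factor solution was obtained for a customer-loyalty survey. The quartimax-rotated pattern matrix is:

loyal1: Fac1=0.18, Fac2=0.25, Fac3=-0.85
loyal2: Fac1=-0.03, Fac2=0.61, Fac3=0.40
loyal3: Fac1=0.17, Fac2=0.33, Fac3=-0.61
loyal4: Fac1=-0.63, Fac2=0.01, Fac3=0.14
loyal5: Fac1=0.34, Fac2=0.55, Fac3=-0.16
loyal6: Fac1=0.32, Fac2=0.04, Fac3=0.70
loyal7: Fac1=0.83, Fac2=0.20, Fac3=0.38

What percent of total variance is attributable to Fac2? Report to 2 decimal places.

SS loadings for Fac2 = 0.25² + 0.61² + 0.33² + 0.01² + 0.55² + 0.04² + 0.20² = 0.8877
With 7 standardized items, total variance = 7. Proportion = 0.8877/7 = 0.1268 → 12.68%.

12.68%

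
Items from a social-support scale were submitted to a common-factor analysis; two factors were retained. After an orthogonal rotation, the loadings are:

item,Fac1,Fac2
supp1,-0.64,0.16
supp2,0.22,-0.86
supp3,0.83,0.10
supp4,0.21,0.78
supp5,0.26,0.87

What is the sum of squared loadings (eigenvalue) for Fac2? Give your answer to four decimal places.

SS loadings for Fac2 = 0.16² + (-0.86)² + 0.10² + 0.78² + 0.87² = 0.0256 + 0.7396 + 0.0100 + 0.6084 + 0.7569 = 2.1405

2.1405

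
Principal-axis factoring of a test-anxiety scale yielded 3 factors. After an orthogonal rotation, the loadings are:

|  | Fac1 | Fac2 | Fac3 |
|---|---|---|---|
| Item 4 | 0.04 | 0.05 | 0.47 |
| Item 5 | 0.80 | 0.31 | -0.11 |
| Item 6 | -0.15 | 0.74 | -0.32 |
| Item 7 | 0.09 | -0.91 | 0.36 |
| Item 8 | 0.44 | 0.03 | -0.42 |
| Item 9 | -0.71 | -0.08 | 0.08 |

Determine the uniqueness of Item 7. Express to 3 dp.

h² = 0.09² + (-0.91)² + 0.36² = 0.0081 + 0.8281 + 0.1296 = 0.9658
Uniqueness u² = 1 − h² = 1 − 0.9658 = 0.0342

0.034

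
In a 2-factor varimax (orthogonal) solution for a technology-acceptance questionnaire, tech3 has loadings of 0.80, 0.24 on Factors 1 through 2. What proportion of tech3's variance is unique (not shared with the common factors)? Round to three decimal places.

h² = 0.80² + 0.24² = 0.6400 + 0.0576 = 0.6976
Uniqueness u² = 1 − h² = 1 − 0.6976 = 0.3024

0.302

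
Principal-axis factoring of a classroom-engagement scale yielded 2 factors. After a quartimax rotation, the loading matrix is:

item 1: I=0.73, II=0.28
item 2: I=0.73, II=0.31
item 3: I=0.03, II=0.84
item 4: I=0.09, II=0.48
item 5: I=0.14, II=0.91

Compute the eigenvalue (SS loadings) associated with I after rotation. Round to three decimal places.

1.094

SS loadings for I = 0.73² + 0.73² + 0.03² + 0.09² + 0.14² = 0.5329 + 0.5329 + 0.0009 + 0.0081 + 0.0196 = 1.0944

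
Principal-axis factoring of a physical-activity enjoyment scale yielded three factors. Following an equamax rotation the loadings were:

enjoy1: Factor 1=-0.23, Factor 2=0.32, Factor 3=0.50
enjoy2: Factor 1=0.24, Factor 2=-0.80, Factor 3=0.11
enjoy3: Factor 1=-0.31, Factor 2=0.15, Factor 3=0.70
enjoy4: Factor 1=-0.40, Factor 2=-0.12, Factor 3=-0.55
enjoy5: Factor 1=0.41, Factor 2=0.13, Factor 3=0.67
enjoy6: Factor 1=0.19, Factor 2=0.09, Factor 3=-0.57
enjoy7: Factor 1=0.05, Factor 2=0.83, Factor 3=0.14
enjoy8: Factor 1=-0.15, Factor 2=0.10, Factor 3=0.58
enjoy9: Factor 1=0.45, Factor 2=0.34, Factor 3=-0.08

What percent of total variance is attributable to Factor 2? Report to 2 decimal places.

17.99%

SS loadings for Factor 2 = 0.32² + (-0.80)² + 0.15² + (-0.12)² + 0.13² + 0.09² + 0.83² + 0.10² + 0.34² = 1.6188
With 9 standardized items, total variance = 9. Proportion = 1.6188/9 = 0.1799 → 17.99%.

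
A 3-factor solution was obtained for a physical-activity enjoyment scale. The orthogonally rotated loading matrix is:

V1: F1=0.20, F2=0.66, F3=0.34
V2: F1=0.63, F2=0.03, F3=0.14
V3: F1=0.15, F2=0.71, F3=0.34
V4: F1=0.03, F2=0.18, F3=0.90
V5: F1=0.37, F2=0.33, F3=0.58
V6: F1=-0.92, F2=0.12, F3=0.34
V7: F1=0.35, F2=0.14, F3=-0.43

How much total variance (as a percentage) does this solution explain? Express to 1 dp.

Communalities: 0.5912, 0.4174, 0.6422, 0.8433, 0.5822, 0.9764, 0.3270; Σh² = 4.3797.
Total variance with 7 standardized items is 7, so the solution explains 4.3797/7 = 0.6257 = 62.57%.

62.6%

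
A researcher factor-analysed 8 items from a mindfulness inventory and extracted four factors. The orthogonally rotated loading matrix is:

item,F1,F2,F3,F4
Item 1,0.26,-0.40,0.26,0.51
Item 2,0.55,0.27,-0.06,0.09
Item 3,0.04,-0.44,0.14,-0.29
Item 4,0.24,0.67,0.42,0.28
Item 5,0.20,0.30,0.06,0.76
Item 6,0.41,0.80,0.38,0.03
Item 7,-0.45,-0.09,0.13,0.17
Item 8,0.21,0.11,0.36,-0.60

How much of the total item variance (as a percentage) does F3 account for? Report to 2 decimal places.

7.02%

SS loadings for F3 = 0.26² + (-0.06)² + 0.14² + 0.42² + 0.06² + 0.38² + 0.13² + 0.36² = 0.5617
With 8 standardized items, total variance = 8. Proportion = 0.5617/8 = 0.0702 → 7.02%.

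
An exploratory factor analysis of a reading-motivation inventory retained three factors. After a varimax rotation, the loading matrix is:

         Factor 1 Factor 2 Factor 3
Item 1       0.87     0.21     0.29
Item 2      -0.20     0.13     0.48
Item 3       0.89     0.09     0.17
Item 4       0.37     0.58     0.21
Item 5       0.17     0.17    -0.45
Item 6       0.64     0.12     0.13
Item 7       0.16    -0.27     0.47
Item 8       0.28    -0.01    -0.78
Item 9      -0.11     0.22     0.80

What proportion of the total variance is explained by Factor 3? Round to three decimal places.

0.231

SS loadings for Factor 3 = 0.29² + 0.48² + 0.17² + 0.21² + (-0.45)² + 0.13² + 0.47² + (-0.78)² + 0.80² = 2.0762
Proportion of variance = 2.0762 / 9 = 0.2307.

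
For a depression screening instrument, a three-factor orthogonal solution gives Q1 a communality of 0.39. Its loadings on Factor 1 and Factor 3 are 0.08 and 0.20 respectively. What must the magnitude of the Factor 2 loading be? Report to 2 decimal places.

0.59

Under orthogonal rotation h² = Σλ², so λ_Factor 2² = h² − (0.0464) = 0.39 − 0.0464 = 0.3436.
|λ| = √0.3436 = 0.5862.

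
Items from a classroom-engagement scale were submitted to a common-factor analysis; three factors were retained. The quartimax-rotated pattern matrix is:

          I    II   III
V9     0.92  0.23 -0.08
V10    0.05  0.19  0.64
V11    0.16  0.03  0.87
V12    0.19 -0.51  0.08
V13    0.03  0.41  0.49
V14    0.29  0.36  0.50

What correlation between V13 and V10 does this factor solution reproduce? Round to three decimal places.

r̂ = Σ λ_i·λ_j across factors = (0.03)(0.05) + (0.41)(0.19) + (0.49)(0.64)
  = +0.0015 +0.0779 +0.3136 = 0.3930

0.393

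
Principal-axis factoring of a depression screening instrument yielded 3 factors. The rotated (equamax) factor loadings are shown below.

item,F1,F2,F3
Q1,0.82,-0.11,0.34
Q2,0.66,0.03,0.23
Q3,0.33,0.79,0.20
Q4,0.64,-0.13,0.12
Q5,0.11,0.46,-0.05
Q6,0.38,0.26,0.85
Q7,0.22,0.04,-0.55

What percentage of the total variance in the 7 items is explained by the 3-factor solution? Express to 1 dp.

57.4%

Communalities: 0.8001, 0.4894, 0.7730, 0.4409, 0.2262, 0.9345, 0.3525; Σh² = 4.0166.
Total variance with 7 standardized items is 7, so the solution explains 4.0166/7 = 0.5738 = 57.38%.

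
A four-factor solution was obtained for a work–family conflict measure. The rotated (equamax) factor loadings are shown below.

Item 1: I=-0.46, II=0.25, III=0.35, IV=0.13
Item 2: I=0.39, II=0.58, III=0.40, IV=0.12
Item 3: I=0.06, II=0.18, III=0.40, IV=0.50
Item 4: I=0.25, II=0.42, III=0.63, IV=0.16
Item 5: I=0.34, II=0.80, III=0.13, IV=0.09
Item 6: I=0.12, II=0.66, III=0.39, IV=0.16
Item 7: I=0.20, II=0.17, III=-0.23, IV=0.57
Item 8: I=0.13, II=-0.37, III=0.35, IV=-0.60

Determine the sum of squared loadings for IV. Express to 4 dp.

1.0255

SS loadings for IV = 0.13² + 0.12² + 0.50² + 0.16² + 0.09² + 0.16² + 0.57² + (-0.60)² = 0.0169 + 0.0144 + 0.2500 + 0.0256 + 0.0081 + 0.0256 + 0.3249 + 0.3600 = 1.0255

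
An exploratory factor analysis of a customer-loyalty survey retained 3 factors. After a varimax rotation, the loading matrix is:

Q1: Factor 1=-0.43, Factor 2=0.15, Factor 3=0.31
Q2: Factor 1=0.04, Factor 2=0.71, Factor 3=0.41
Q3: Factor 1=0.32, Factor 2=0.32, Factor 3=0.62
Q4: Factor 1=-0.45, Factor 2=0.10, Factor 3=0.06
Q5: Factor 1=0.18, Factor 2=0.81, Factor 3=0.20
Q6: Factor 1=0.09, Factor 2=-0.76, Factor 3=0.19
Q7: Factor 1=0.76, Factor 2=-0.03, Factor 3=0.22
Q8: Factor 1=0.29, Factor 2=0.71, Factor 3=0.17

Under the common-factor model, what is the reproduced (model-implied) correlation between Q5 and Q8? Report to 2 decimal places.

r̂ = Σ λ_i·λ_j across factors = (0.18)(0.29) + (0.81)(0.71) + (0.20)(0.17)
  = +0.0522 +0.5751 +0.0340 = 0.6613

0.66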